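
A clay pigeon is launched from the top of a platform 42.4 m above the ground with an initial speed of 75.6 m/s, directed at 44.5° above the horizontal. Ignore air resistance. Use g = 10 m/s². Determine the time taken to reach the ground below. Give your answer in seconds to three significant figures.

11.3 s

Resolve: vₓ = 75.60 cos 44.5° = 53.92 m/s and v_y0 = 75.60 sin 44.5° = 52.99 m/s.
Vertical motion (up positive, ground at y = 0): 5.000 t² − (52.99) t − 42.4 = 0, so t = (52.99 + √(52.99² + 2·10.0·42.4)) / 10.0 = (52.99 + 60.46) / 10.0 = 11.35 s.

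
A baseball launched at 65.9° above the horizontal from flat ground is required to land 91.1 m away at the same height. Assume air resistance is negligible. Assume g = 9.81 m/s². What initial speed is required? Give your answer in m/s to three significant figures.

34.6 m/s

Level-ground range: R = v₀² sin(2θ)/g, so v₀ = √(gR / sin 2θ).
v₀ = √(9.81 × 91.1 / sin 131.8°) = √(893.7 / 0.7455) = √1198.8 = 34.62 m/s.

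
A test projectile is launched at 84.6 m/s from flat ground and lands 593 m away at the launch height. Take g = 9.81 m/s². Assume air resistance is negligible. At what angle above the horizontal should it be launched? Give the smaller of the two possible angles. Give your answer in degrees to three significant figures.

27.2°

Level-ground range R = v₀² sin(2θ)/g ⇒ sin(2θ) = gR/v₀² = 9.81 × 593 / 84.6² = 0.8128.
2θ = 54.37° or 180° − 54.37° = 125.6°, so θ = 27.19° or 62.81°.
The smaller angle is 27.19°.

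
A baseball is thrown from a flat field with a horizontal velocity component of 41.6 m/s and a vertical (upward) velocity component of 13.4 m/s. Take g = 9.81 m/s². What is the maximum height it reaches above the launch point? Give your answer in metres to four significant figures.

9.152 m

At the apex v_y = 0, so H = v_y0²/(2g) = 13.40²/19.62 = 9.152 m.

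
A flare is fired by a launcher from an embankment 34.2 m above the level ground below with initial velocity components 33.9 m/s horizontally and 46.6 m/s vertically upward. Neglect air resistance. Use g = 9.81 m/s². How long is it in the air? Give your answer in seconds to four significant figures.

10.19 s

With up positive and y = 0 at the ground: y(t) = 34.2 + (46.60) t − 4.905 t². Setting y = 0 and taking the positive root: t = [46.60 + √(46.60² + 2·9.81·34.2)] / 9.81 = (46.60 + 53.32) / 9.81 = 10.19 s.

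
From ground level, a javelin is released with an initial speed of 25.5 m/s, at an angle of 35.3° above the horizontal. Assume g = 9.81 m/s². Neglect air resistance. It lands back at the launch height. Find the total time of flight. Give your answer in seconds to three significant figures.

3.00 s

Resolve: vₓ = 25.50 cos 35.3° = 20.81 m/s and v_y0 = 25.50 sin 35.3° = 14.74 m/s.
It returns to y = 0 when t = 2 v_y0 / g = 2(14.74)/9.81 = 3.004 s.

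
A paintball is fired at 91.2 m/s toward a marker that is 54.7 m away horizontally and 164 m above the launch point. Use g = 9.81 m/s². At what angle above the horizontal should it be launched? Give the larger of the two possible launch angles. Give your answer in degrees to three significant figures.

Trajectory: y = x tanθ − g x² (1 + tan²θ)/(2v₀²). With x = 54.7, y = 164, v₀ = 91.2, g = 9.81:
1.765 tan²θ − 54.7 tanθ + (165.8) = 0.
tanθ = [54.7 ± √(54.7² − 4 × 1.765 × (165.8))] / (2 × 1.765) = (54.7 ± 42.69) / 3.529, giving tanθ = 3.404 or 27.60.
θ = 73.63° or 87.92°; the larger is 87.92°.

87.9°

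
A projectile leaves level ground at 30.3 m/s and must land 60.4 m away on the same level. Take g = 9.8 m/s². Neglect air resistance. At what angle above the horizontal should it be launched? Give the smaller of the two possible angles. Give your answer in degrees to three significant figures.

20.1°

From R = (v₀²/g) sin 2θ: sin 2θ = 9.80 × 60.4 / 918.09 = 0.6447.
2θ = 40.15° or 180° − 40.15° = 139.9°, so θ = 20.07° or 69.93°.
The smaller angle is 20.07°.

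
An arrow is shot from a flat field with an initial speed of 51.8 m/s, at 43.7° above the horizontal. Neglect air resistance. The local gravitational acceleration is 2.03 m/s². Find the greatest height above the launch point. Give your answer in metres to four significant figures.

315.5 m

vₓ = 51.80 cos 43.7° = 37.45 m/s; v_y0 = 51.80 sin 43.7° = 35.79 m/s.
Maximum height: H = v_y0² / (2g) = 35.79² / (2 × 2.03) = 315.5 m.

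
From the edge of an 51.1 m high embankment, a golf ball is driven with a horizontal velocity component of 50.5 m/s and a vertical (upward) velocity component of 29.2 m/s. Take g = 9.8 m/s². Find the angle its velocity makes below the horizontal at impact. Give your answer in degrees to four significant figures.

The projectile lands when y = 51.1 + (29.20) t − ½·9.80·t² = 0. Positive root: t = (29.20 + √(29.20² + 2·9.80·51.1)) / 9.80 = (29.20 + 43.06) / 9.80 = 7.374 s.
At impact: v_y = v_y0 − g t = −43.06 m/s; vₓ = 50.50 m/s.
Angle below horizontal: arctan(|v_y|/vₓ) = arctan(43.06/50.50) = 40.45°.

40.45°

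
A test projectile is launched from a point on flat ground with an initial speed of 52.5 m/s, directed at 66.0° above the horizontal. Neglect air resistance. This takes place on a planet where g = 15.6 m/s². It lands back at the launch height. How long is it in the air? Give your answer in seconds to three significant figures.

Resolve: vₓ = 52.50 cos 66.0° = 21.35 m/s and v_y0 = 52.50 sin 66.0° = 47.96 m/s.
Time of flight on level ground: T = 2 v_y0 / g = 2 × 47.96 / 15.6 = 6.149 s.

6.15 s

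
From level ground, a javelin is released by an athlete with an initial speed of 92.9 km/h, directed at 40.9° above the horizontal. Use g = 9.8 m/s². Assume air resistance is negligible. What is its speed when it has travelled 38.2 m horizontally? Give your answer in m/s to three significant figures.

19.6 m/s

Convert: 92.9 km/h = 92.9/3.6 = 25.81 m/s.
vₓ = 25.81 cos 40.9° = 19.51 m/s; v_y0 = 25.81 sin 40.9° = 16.90 m/s.
x = vₓ t ⇒ t = 38.2/19.51 = 1.958 s.
Vertical velocity there: v_y = v_y0 − g t = 16.90 − 9.80 × 1.958 = −2.297 m/s.
Speed: √(vₓ² + v_y²) = √(19.51² + 2.297²) = 19.64 m/s.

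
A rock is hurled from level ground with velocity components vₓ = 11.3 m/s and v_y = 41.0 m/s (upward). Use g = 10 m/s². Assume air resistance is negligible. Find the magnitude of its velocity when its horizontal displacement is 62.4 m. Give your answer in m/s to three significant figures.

At x = 62.4 m, t = x/vₓ = 62.4/11.30 = 5.522 s.
Vertical velocity there: v_y = v_y0 − g t = 41.00 − 10.0 × 5.522 = −14.22 m/s.
Speed: √(vₓ² + v_y²) = √(11.30² + 14.22²) = 18.16 m/s.

18.2 m/s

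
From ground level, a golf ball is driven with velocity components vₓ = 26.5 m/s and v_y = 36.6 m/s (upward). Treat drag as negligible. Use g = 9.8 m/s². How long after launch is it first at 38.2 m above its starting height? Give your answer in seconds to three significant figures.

1.25 s

Set y = v_y0 t − ½ g t² = 38.2: 4.900 t² − 36.60 t + 38.2 = 0.
t = [36.60 ± √(36.60² − 2·9.80·38.2)] / 9.80 = (36.60 ± 24.31) / 9.80, so t = 1.254 s or t = 6.215 s.
The first (ascending) time is 1.254 s.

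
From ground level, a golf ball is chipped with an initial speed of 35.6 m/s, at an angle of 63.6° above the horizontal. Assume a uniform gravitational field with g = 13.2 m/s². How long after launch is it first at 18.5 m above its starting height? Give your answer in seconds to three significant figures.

Resolve: vₓ = 35.60 cos 63.6° = 15.83 m/s and v_y0 = 35.60 sin 63.6° = 31.89 m/s.
Set y = v_y0 t − ½ g t² = 18.5: 6.600 t² − 31.89 t + 18.5 = 0.
t = [31.89 ± √(31.89² − 2·13.2·18.5)] / 13.2 = (31.89 ± 22.99) / 13.2, so t = 0.6743 s or t = 4.157 s.
The first (ascending) time is 0.6743 s.

0.674 s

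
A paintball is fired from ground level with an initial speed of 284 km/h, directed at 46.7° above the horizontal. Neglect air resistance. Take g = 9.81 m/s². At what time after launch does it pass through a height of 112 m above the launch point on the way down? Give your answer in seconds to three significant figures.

Convert: 284 km/h = 284/3.6 = 78.89 m/s.
Horizontal component vₓ = 78.89 cos 46.7° = 54.10 m/s; vertical v_y0 = 78.89 sin 46.7° = 57.41 m/s.
Height y(t) = 57.41 t − 4.905 t² = 112 gives 4.905 t² − 57.41 t + 112 = 0.
Quadratic formula: t = (57.41 ± √1098.8) / 9.81 = (57.41 ± 33.15) / 9.81 → t = 2.473 s or 9.232 s.
The descending-branch root is 9.232 s.

9.23 s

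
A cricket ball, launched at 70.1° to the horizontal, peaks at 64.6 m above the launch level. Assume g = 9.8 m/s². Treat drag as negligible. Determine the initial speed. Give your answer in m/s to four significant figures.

At the peak v_y = 0, so v_y0 = √(2gH) = √(2 × 9.80 × 64.6) = 35.58 m/s.
v_y0 = v₀ sin θ ⇒ v₀ = 35.58 / sin 70.1° = 37.84 m/s.

37.84 m/s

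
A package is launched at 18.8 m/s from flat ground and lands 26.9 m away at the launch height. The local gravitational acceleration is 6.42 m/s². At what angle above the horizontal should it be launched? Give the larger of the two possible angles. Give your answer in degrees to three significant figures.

75.4°

Level-ground range R = v₀² sin(2θ)/g ⇒ sin(2θ) = gR/v₀² = 6.42 × 26.9 / 18.8² = 0.4886.
2θ = 29.25° or 180° − 29.25° = 150.8°, so θ = 14.62° or 75.38°.
The larger angle is 75.38°.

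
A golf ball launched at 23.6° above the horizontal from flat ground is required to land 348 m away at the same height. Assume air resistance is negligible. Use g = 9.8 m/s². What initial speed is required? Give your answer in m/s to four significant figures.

Level-ground range: R = v₀² sin(2θ)/g, so v₀ = √(gR / sin 2θ).
v₀ = √(9.80 × 348 / sin 47.20°) = √(3410 / 0.7337) = √4648.0 = 68.18 m/s.

68.18 m/s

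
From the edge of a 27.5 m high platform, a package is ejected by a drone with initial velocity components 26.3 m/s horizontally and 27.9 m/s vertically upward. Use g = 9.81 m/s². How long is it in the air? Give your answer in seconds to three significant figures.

6.54 s

With up positive and y = 0 at the ground: y(t) = 27.5 + (27.90) t − 4.905 t². Setting y = 0 and taking the positive root: t = [27.90 + √(27.90² + 2·9.81·27.5)] / 9.81 = (27.90 + 36.30) / 9.81 = 6.545 s.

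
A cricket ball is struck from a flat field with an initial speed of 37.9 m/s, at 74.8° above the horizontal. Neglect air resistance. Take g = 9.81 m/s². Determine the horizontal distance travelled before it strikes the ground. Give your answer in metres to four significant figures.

74.10 m

vₓ = 37.90 cos 74.8° = 9.937 m/s; v_y0 = 37.90 sin 74.8° = 36.57 m/s.
Time aloft: T = 2 v_y0 / g = 2 × 36.57 / 9.81 = 7.456 s.
Range: R = vₓ T = 9.937 × 7.456 = 74.10 m.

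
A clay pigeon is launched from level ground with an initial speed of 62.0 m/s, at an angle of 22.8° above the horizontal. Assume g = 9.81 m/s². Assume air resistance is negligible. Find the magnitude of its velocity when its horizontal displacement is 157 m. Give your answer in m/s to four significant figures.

vₓ = 62.00 cos 22.8° = 57.16 m/s; v_y0 = 62.00 sin 22.8° = 24.03 m/s.
x = vₓ t ⇒ t = 157/57.16 = 2.747 s.
Vertical velocity there: v_y = v_y0 − g t = 24.03 − 9.81 × 2.747 = −2.921 m/s.
Speed: √(vₓ² + v_y²) = √(57.16² + 2.921²) = 57.23 m/s.

57.23 m/s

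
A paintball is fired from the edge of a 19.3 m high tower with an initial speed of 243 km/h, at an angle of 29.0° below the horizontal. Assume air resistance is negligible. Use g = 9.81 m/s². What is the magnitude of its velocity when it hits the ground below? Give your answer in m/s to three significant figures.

Convert: 243 km/h = 243/3.6 = 67.50 m/s.
Horizontal component vₓ = 67.50 cos 29.0° = 59.04 m/s; vertical v_y0 = −32.72 m/s (downward).
Vertical motion (up positive, ground at y = 0): 4.905 t² − (−32.72) t − 19.3 = 0, so t = (−32.72 + √(32.72² + 2·9.81·19.3)) / 9.81 = (−32.72 + 38.07) / 9.81 = 0.5452 s.
Vertical velocity at impact: v_y = v_y0 − g t = −32.72 − 9.81 × 0.5452 = −38.07 m/s.
Speed: |v| = √(vₓ² + v_y²) = √(59.04² + 38.07²) = 70.25 m/s.

70.2 m/s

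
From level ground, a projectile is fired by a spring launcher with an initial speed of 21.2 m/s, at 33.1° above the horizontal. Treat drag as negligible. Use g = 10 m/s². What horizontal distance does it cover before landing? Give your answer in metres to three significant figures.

41.1 m

Resolve: vₓ = 21.20 cos 33.1° = 17.76 m/s and v_y0 = 21.20 sin 33.1° = 11.58 m/s.
Flight time T = 2 v_y0 / g = 2.315 s.
Horizontal distance R = vₓ T = 17.76 × 2.315 = 41.12 m.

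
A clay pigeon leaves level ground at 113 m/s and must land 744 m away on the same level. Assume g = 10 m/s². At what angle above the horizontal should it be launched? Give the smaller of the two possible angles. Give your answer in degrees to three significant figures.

17.8°

R = v₀² sin 2θ / g gives sin 2θ = gR/v₀² = 10.0·744/113² = 0.5827.
2θ = 35.64° or 180° − 35.64° = 144.4°, so θ = 17.82° or 72.18°.
The smaller angle is 17.82°.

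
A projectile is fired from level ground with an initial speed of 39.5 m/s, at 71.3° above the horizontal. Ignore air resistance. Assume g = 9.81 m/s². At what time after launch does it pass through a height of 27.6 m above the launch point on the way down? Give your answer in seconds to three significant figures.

6.80 s

Horizontal component vₓ = 39.50 cos 71.3° = 12.66 m/s; vertical v_y0 = 39.50 sin 71.3° = 37.41 m/s.
Require v_y0 t − ½ g t² = 27.6, i.e. 4.905 t² − 37.41 t + 27.6 = 0.
Quadratic formula: t = (37.41 ± √858.36) / 9.81 = (37.41 ± 29.30) / 9.81 → t = 0.8274 s or 6.800 s.
The descending-branch root is 6.800 s.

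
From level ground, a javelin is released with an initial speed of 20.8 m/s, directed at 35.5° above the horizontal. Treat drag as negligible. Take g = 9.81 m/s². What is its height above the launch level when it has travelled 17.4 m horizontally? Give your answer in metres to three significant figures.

Components: vₓ = 20.80 cos 35.5° = 16.93 m/s, v_y0 = 20.80 sin 35.5° = 12.08 m/s.
x = vₓ t ⇒ t = 17.4/16.93 = 1.028 s.
Height: y = v_y0 t − ½ g t² = 12.08 × 1.028 − 4.905 × 1.028² = 12.41 − 5.179 = 7.232 m.

7.23 m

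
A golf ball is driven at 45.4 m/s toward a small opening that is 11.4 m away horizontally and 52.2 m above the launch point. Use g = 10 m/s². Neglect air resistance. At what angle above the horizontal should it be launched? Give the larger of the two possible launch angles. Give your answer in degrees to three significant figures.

Trajectory: y = x tanθ − g x² (1 + tan²θ)/(2v₀²). With x = 11.4, y = 52.2, v₀ = 45.4, g = 10.0:
0.3153 tan²θ − 11.4 tanθ + (52.52) = 0.
tanθ = [11.4 ± √(11.4² − 4 × 0.3153 × (52.52))] / (2 × 0.3153) = (11.4 ± 7.984) / 0.6305, giving tanθ = 5.419 or 30.74.
θ = 79.54° or 88.14°; the larger is 88.14°.

88.1°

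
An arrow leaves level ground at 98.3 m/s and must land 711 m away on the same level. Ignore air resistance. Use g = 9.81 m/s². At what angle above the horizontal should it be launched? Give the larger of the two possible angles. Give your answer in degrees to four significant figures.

From R = (v₀²/g) sin 2θ: sin 2θ = 9.81 × 711 / 9662.9 = 0.7218.
2θ = 46.21° or 180° − 46.21° = 133.8°, so θ = 23.10° or 66.90°.
The larger angle is 66.90°.

66.90°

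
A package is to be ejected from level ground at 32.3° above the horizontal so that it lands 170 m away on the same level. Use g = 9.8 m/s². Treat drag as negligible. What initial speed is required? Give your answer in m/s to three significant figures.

42.9 m/s

On level ground R = v₀² sin 2θ / g ⇒ v₀ = √(gR / sin 2θ).
v₀ = √(9.80 × 170 / sin 64.60°) = √(1666 / 0.9033) = √1844.3 = 42.95 m/s.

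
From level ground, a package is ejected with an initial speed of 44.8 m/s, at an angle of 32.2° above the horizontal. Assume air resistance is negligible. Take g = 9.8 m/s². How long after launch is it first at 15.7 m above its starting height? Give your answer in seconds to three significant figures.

0.784 s

Horizontal component vₓ = 44.80 cos 32.2° = 37.91 m/s; vertical v_y0 = 44.80 sin 32.2° = 23.87 m/s.
Height y(t) = 23.87 t − 4.900 t² = 15.7 gives 4.900 t² − 23.87 t + 15.7 = 0.
Quadratic formula: t = (23.87 ± √262.19) / 9.80 = (23.87 ± 16.19) / 9.80 → t = 0.7837 s or 4.088 s.
The first (ascending) time is 0.7837 s.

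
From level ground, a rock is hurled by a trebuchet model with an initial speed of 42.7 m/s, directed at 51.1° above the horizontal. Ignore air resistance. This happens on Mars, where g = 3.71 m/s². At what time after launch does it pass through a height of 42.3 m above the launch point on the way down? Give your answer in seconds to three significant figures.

Resolve: vₓ = 42.70 cos 51.1° = 26.81 m/s and v_y0 = 42.70 sin 51.1° = 33.23 m/s.
Set y = v_y0 t − ½ g t² = 42.3: 1.855 t² − 33.23 t + 42.3 = 0.
t = [33.23 ± √(33.23² − 2·3.71·42.3)] / 3.71 = (33.23 ± 28.11) / 3.71, so t = 1.379 s or t = 16.54 s.
The descending-branch root is 16.54 s.

16.5 s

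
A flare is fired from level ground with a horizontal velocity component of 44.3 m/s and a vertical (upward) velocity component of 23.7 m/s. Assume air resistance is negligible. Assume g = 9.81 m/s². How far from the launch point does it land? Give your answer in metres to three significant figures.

Flight time T = 2 v_y0 / g = 4.832 s.
Range: R = vₓ T = 44.30 × 4.832 = 214.0 m.

214 m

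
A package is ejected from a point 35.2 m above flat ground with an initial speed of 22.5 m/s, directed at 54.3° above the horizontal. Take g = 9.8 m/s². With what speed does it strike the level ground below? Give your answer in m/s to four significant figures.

vₓ = 22.50 cos 54.3° = 13.13 m/s; v_y0 = 22.50 sin 54.3° = 18.27 m/s.
Vertical motion (up positive, ground at y = 0): 4.900 t² − (18.27) t − 35.2 = 0, so t = (18.27 + √(18.27² + 2·9.80·35.2)) / 9.80 = (18.27 + 32.00) / 9.80 = 5.129 s.
Vertical velocity at impact: v_y = v_y0 − g t = 18.27 − 9.80 × 5.129 = −32.00 m/s.
Speed: |v| = √(vₓ² + v_y²) = √(13.13² + 32.00²) = 34.59 m/s.

34.59 m/s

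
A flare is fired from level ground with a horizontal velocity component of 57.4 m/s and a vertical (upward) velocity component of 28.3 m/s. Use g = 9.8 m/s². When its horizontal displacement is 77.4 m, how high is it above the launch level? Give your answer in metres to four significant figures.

29.25 m

Time to reach x = 77.4 m: t = x/vₓ = 77.4/57.40 = 1.348 s.
Height: y = v_y0 t − ½ g t² = 28.30 × 1.348 − 4.900 × 1.348² = 38.16 − 8.910 = 29.25 m.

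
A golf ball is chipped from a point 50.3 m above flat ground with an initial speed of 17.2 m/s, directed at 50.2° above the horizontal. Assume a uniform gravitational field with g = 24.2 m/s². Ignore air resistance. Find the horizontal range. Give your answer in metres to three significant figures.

Resolve: vₓ = 17.20 cos 50.2° = 11.01 m/s and v_y0 = 17.20 sin 50.2° = 13.21 m/s.
The projectile lands when y = 50.3 + (13.21) t − ½·24.2·t² = 0. Positive root: t = (13.21 + √(13.21² + 2·24.2·50.3)) / 24.2 = (13.21 + 51.08) / 24.2 = 2.657 s.
Horizontal distance: R = vₓ t = 11.01 × 2.657 = 29.25 m.

29.3 m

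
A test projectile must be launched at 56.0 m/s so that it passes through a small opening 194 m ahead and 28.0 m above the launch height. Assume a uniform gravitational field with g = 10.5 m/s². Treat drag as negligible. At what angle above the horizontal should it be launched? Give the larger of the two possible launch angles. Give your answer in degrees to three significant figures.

68.2°

Trajectory: y = x tanθ − g x² (1 + tan²θ)/(2v₀²). With x = 194, y = 28.0, v₀ = 56.0, g = 10.5:
63.01 tan²θ − 194 tanθ + (91.01) = 0.
tanθ = [194 ± √(194² − 4 × 63.01 × (91.01))] / (2 × 63.01) = (194 ± 121.2) / 126.0, giving tanθ = 0.5774 or 2.502.
θ = 30.00° or 68.21°; the larger is 68.21°.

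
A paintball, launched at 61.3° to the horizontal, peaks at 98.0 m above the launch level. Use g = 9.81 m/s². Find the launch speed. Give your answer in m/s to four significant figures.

At the peak v_y = 0, so v_y0 = √(2gH) = √(2 × 9.81 × 98.0) = 43.85 m/s.
v_y0 = v₀ sin θ ⇒ v₀ = 43.85 / sin 61.3° = 49.99 m/s.

49.99 m/s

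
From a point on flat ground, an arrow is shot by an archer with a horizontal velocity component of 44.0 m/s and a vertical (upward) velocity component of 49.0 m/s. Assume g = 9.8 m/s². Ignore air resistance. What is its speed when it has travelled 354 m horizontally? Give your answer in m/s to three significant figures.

Time to reach x = 354 m: t = x/vₓ = 354/44.00 = 8.045 s.
Vertical velocity there: v_y = v_y0 − g t = 49.00 − 9.80 × 8.045 = −29.85 m/s.
Speed: √(vₓ² + v_y²) = √(44.00² + 29.85²) = 53.17 m/s.

53.2 m/s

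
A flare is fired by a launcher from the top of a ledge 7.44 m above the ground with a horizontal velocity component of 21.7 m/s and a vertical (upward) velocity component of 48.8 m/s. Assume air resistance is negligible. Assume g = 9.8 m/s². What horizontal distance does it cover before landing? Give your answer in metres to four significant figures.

With up positive and y = 0 at the ground: y(t) = 7.44 + (48.80) t − 4.900 t². Setting y = 0 and taking the positive root: t = [48.80 + √(48.80² + 2·9.80·7.44)] / 9.80 = (48.80 + 50.27) / 9.80 = 10.11 s.
Horizontal distance: R = vₓ t = 21.70 × 10.11 = 219.4 m.

219.4 m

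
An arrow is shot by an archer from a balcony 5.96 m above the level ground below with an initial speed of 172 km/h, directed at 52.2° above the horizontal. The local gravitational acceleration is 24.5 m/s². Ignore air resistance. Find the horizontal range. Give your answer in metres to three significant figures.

94.7 m

Convert: 172 km/h = 172/3.6 = 47.78 m/s.
Horizontal component vₓ = 47.78 cos 52.2° = 29.28 m/s; vertical v_y0 = 47.78 sin 52.2° = 37.75 m/s.
Vertical motion (up positive, ground at y = 0): 12.25 t² − (37.75) t − 5.96 = 0, so t = (37.75 + √(37.75² + 2·24.5·5.96)) / 24.5 = (37.75 + 41.44) / 24.5 = 3.232 s.
Horizontal distance: R = vₓ t = 29.28 × 3.232 = 94.65 m.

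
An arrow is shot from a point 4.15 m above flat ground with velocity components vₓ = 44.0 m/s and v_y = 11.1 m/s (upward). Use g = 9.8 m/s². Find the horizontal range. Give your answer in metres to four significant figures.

114.1 m

Vertical motion (up positive, ground at y = 0): 4.900 t² − (11.10) t − 4.15 = 0, so t = (11.10 + √(11.10² + 2·9.80·4.15)) / 9.80 = (11.10 + 14.30) / 9.80 = 2.592 s.
Horizontal distance: R = vₓ t = 44.00 × 2.592 = 114.1 m.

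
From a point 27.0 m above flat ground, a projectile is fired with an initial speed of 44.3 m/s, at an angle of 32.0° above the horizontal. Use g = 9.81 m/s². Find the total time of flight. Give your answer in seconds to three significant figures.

Horizontal component vₓ = 44.30 cos 32.0° = 37.57 m/s; vertical v_y0 = 44.30 sin 32.0° = 23.48 m/s.
With up positive and y = 0 at the ground: y(t) = 27.0 + (23.48) t − 4.905 t². Setting y = 0 and taking the positive root: t = [23.48 + √(23.48² + 2·9.81·27.0)] / 9.81 = (23.48 + 32.88) / 9.81 = 5.744 s.

5.74 s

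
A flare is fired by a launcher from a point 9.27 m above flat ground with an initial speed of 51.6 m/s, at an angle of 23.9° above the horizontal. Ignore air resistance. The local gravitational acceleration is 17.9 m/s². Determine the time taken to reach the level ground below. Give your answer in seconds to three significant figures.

Components: vₓ = 51.60 cos 23.9° = 47.18 m/s, v_y0 = 51.60 sin 23.9° = 20.91 m/s.
The projectile lands when y = 9.27 + (20.91) t − ½·17.9·t² = 0. Positive root: t = (20.91 + √(20.91² + 2·17.9·9.27)) / 17.9 = (20.91 + 27.73) / 17.9 = 2.717 s.

2.72 s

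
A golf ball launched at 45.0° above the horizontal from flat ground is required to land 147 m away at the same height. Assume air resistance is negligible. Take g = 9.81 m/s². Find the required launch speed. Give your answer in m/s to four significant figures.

Level-ground range: R = v₀² sin(2θ)/g, so v₀ = √(gR / sin 2θ).
v₀ = √(9.81 × 147 / sin 90.00°) = √(1442 / 1.000) = √1442.1 = 37.97 m/s.

37.97 m/s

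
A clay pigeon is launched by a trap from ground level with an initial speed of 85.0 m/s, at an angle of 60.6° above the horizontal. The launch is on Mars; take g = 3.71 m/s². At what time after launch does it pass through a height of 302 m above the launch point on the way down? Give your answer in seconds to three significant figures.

Horizontal component vₓ = 85.00 cos 60.6° = 41.73 m/s; vertical v_y0 = 85.00 sin 60.6° = 74.05 m/s.
Set y = v_y0 t − ½ g t² = 302: 1.855 t² − 74.05 t + 302 = 0.
Quadratic formula: t = (74.05 ± √3243.0) / 3.71 = (74.05 ± 56.95) / 3.71 → t = 4.611 s or 35.31 s.
The descending-branch root is 35.31 s.

35.3 s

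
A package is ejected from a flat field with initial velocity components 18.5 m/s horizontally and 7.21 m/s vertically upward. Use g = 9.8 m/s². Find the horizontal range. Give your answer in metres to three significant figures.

27.2 m

Flight time T = 2 v_y0 / g = 1.471 s.
Horizontal distance R = vₓ T = 18.50 × 1.471 = 27.22 m.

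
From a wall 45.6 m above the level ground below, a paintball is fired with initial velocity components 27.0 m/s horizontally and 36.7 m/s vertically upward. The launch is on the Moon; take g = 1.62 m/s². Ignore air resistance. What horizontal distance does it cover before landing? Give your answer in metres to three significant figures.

1260 m

With up positive and y = 0 at the ground: y(t) = 45.6 + (36.70) t − 0.8100 t². Setting y = 0 and taking the positive root: t = [36.70 + √(36.70² + 2·1.62·45.6)] / 1.62 = (36.70 + 38.66) / 1.62 = 46.52 s.
Horizontal distance: R = vₓ t = 27.00 × 46.52 = 1256 m.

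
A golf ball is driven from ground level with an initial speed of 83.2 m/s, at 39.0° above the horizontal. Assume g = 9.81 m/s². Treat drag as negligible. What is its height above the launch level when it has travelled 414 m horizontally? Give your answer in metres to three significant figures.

Horizontal component vₓ = 83.20 cos 39.0° = 64.66 m/s; vertical v_y0 = 83.20 sin 39.0° = 52.36 m/s.
At x = 414 m, t = x/vₓ = 414/64.66 = 6.403 s.
Height: y = v_y0 t − ½ g t² = 52.36 × 6.403 − 4.905 × 6.403² = 335.3 − 201.1 = 134.2 m.

134 m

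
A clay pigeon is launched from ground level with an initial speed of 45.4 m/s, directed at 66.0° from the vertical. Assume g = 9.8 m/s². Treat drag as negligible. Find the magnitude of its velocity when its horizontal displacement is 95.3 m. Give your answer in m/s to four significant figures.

41.67 m/s

vₓ = 45.40 sin 66.0° = 41.47 m/s; v_y0 = 45.40 cos 66.0° = 18.47 m/s.
x = vₓ t ⇒ t = 95.3/41.47 = 2.298 s.
Vertical velocity there: v_y = v_y0 − g t = 18.47 − 9.80 × 2.298 = −4.052 m/s.
Speed: √(vₓ² + v_y²) = √(41.47² + 4.052²) = 41.67 m/s.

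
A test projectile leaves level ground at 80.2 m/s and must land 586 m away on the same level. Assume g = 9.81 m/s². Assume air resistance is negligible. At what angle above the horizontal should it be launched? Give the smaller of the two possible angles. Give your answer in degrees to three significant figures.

R = v₀² sin 2θ / g gives sin 2θ = gR/v₀² = 9.81·586/80.2² = 0.8938.
2θ = 63.35° or 180° − 63.35° = 116.7°, so θ = 31.67° or 58.33°.
The smaller angle is 31.67°.

31.7°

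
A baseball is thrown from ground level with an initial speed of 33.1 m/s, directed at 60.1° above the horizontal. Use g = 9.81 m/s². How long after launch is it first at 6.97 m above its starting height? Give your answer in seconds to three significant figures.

0.254 s

Horizontal component vₓ = 33.10 cos 60.1° = 16.50 m/s; vertical v_y0 = 33.10 sin 60.1° = 28.69 m/s.
Height y(t) = 28.69 t − 4.905 t² = 6.97 gives 4.905 t² − 28.69 t + 6.97 = 0.
t = [28.69 ± √(28.69² − 2·9.81·6.97)] / 9.81 = (28.69 ± 26.20) / 9.81, so t = 0.2539 s or t = 5.596 s.
The first (ascending) time is 0.2539 s.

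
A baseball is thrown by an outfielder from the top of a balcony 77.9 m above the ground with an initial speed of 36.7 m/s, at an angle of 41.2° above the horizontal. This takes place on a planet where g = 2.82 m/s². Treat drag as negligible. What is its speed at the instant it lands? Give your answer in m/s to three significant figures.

42.3 m/s

Components: vₓ = 36.70 cos 41.2° = 27.61 m/s, v_y0 = 36.70 sin 41.2° = 24.17 m/s.
With up positive and y = 0 at the ground: y(t) = 77.9 + (24.17) t − 1.410 t². Setting y = 0 and taking the positive root: t = [24.17 + √(24.17² + 2·2.82·77.9)] / 2.82 = (24.17 + 32.00) / 2.82 = 19.92 s.
Vertical velocity at impact: v_y = v_y0 − g t = 24.17 − 2.82 × 19.92 = −32.00 m/s.
Speed: |v| = √(vₓ² + v_y²) = √(27.61² + 32.00²) = 42.26 m/s.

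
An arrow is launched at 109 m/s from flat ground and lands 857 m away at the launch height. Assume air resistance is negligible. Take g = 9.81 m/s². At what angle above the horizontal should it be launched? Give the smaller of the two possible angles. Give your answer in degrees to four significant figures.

R = v₀² sin 2θ / g gives sin 2θ = gR/v₀² = 9.81·857/109² = 0.7076.
2θ = 45.04° or 180° − 45.04° = 135.0°, so θ = 22.52° or 67.48°.
The smaller angle is 22.52°.

22.52°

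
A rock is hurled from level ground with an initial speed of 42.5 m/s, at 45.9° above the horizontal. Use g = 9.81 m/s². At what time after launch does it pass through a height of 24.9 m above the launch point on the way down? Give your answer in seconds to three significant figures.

5.26 s

Horizontal component vₓ = 42.50 cos 45.9° = 29.58 m/s; vertical v_y0 = 42.50 sin 45.9° = 30.52 m/s.
Require v_y0 t − ½ g t² = 24.9, i.e. 4.905 t² − 30.52 t + 24.9 = 0.
t = [30.52 ± √(30.52² − 2·9.81·24.9)] / 9.81 = (30.52 ± 21.05) / 9.81, so t = 0.9657 s or t = 5.257 s.
The descending-branch root is 5.257 s.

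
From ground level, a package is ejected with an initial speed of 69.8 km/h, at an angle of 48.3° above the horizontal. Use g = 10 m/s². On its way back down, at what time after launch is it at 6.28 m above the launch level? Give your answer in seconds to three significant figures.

2.36 s

Convert: 69.8 km/h = 69.8/3.6 = 19.39 m/s.
Resolve: vₓ = 19.39 cos 48.3° = 12.90 m/s and v_y0 = 19.39 sin 48.3° = 14.48 m/s.
Height y(t) = 14.48 t − 5.000 t² = 6.28 gives 5.000 t² − 14.48 t + 6.28 = 0.
Quadratic formula: t = (14.48 ± √83.969) / 10.0 = (14.48 ± 9.163) / 10.0 → t = 0.5313 s or 2.364 s.
The descending-branch root is 2.364 s.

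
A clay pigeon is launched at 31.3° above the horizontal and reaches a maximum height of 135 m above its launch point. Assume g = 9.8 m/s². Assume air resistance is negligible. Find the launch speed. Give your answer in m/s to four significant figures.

99.01 m/s

At the peak v_y = 0, so v_y0 = √(2gH) = √(2 × 9.80 × 135) = 51.44 m/s.
v_y0 = v₀ sin θ ⇒ v₀ = 51.44 / sin 31.3° = 99.01 m/s.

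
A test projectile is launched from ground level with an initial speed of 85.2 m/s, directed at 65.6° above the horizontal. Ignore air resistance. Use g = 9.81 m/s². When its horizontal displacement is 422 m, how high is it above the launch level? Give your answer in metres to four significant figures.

vₓ = 85.20 cos 65.6° = 35.20 m/s; v_y0 = 85.20 sin 65.6° = 77.59 m/s.
At x = 422 m, t = x/vₓ = 422/35.20 = 11.99 s.
Height: y = v_y0 t − ½ g t² = 77.59 × 11.99 − 4.905 × 11.99² = 930.3 − 705.1 = 225.2 m.

225.2 m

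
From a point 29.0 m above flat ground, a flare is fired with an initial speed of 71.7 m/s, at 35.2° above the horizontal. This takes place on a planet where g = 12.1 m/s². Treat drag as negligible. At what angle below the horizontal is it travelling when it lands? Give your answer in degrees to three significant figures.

40.0°

Horizontal component vₓ = 71.70 cos 35.2° = 58.59 m/s; vertical v_y0 = 71.70 sin 35.2° = 41.33 m/s.
The projectile lands when y = 29.0 + (41.33) t − ½·12.1·t² = 0. Positive root: t = (41.33 + √(41.33² + 2·12.1·29.0)) / 12.1 = (41.33 + 49.09) / 12.1 = 7.473 s.
At impact: v_y = v_y0 − g t = −49.09 m/s; vₓ = 58.59 m/s.
Angle below horizontal: arctan(|v_y|/vₓ) = arctan(49.09/58.59) = 39.96°.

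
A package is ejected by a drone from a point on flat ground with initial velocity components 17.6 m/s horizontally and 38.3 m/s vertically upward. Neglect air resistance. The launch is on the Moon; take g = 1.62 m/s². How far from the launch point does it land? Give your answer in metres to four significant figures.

Flight time T = 2 v_y0 / g = 47.28 s.
Range: R = vₓ T = 17.60 × 47.28 = 832.2 m.

832.2 m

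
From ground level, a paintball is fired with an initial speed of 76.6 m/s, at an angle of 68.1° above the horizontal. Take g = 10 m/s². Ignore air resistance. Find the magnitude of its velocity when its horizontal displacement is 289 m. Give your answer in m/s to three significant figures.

41.5 m/s

Horizontal component vₓ = 76.60 cos 68.1° = 28.57 m/s; vertical v_y0 = 76.60 sin 68.1° = 71.07 m/s.
Time to reach x = 289 m: t = x/vₓ = 289/28.57 = 10.12 s.
Vertical velocity there: v_y = v_y0 − g t = 71.07 − 10.0 × 10.12 = −30.08 m/s.
Speed: √(vₓ² + v_y²) = √(28.57² + 30.08²) = 41.49 m/s.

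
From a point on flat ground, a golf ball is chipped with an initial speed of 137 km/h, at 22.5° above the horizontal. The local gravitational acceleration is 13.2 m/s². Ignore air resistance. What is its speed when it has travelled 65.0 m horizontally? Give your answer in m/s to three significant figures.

36.5 m/s

Convert: 137 km/h = 137/3.6 = 38.06 m/s.
Horizontal component vₓ = 38.06 cos 22.5° = 35.16 m/s; vertical v_y0 = 38.06 sin 22.5° = 14.56 m/s.
At x = 65.0 m, t = x/vₓ = 65.0/35.16 = 1.849 s.
Vertical velocity there: v_y = v_y0 − g t = 14.56 − 13.2 × 1.849 = −9.840 m/s.
Speed: √(vₓ² + v_y²) = √(35.16² + 9.840²) = 36.51 m/s.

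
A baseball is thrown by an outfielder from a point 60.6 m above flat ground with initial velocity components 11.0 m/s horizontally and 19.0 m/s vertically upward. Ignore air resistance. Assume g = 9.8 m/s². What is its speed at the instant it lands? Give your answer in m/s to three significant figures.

40.9 m/s

Vertical motion (up positive, ground at y = 0): 4.900 t² − (19.00) t − 60.6 = 0, so t = (19.00 + √(19.00² + 2·9.80·60.6)) / 9.80 = (19.00 + 39.35) / 9.80 = 5.955 s.
Vertical velocity at impact: v_y = v_y0 − g t = 19.00 − 9.80 × 5.955 = −39.35 m/s.
Speed: |v| = √(vₓ² + v_y²) = √(11.00² + 39.35²) = 40.86 m/s.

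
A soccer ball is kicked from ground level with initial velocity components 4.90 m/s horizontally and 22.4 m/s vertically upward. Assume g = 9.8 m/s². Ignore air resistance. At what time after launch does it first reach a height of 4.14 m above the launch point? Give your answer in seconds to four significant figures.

0.1930 s

Require v_y0 t − ½ g t² = 4.14, i.e. 4.900 t² − 22.40 t + 4.14 = 0.
Quadratic formula: t = (22.40 ± √420.62) / 9.80 = (22.40 ± 20.51) / 9.80 → t = 0.1930 s or 4.378 s.
The first (ascending) time is 0.1930 s.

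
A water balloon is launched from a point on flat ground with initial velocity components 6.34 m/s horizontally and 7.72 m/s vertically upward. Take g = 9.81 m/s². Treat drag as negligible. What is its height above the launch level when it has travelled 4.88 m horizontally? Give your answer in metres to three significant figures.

Time to reach x = 4.88 m: t = x/vₓ = 4.88/6.340 = 0.7697 s.
Height: y = v_y0 t − ½ g t² = 7.720 × 0.7697 − 4.905 × 0.7697² = 5.942 − 2.906 = 3.036 m.

3.04 m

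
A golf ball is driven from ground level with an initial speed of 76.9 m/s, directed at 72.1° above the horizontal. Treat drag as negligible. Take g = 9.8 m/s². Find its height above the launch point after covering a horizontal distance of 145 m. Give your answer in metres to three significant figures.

265 m

Resolve: vₓ = 76.90 cos 72.1° = 23.64 m/s and v_y0 = 76.90 sin 72.1° = 73.18 m/s.
x = vₓ t ⇒ t = 145/23.64 = 6.135 s.
Height: y = v_y0 t − ½ g t² = 73.18 × 6.135 − 4.900 × 6.135² = 448.9 − 184.4 = 264.5 m.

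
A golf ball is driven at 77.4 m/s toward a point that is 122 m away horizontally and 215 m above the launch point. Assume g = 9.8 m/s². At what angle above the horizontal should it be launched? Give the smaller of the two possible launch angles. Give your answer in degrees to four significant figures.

Trajectory: y = x tanθ − g x² (1 + tan²θ)/(2v₀²). With x = 122, y = 215, v₀ = 77.4, g = 9.80:
12.17 tan²θ − 122 tanθ + (227.2) = 0.
tanθ = [122 ± √(122² − 4 × 12.17 × (227.2))] / (2 × 12.17) = (122 ± 61.82) / 24.35, giving tanθ = 2.472 or 7.550.
θ = 67.97° or 82.45°; the smaller is 67.97°.

67.97°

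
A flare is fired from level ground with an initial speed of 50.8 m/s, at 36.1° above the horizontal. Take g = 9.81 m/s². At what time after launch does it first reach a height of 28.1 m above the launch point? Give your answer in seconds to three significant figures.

Horizontal component vₓ = 50.80 cos 36.1° = 41.05 m/s; vertical v_y0 = 50.80 sin 36.1° = 29.93 m/s.
Require v_y0 t − ½ g t² = 28.1, i.e. 4.905 t² − 29.93 t + 28.1 = 0.
t = [29.93 ± √(29.93² − 2·9.81·28.1)] / 9.81 = (29.93 ± 18.56) / 9.81, so t = 1.159 s or t = 4.943 s.
The first (ascending) time is 1.159 s.

1.16 s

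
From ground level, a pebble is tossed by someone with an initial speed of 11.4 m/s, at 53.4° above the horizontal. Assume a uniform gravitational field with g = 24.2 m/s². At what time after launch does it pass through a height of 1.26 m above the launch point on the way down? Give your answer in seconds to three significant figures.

0.575 s

Resolve: vₓ = 11.40 cos 53.4° = 6.797 m/s and v_y0 = 11.40 sin 53.4° = 9.152 m/s.
Set y = v_y0 t − ½ g t² = 1.26: 12.10 t² − 9.152 t + 1.26 = 0.
Quadratic formula: t = (9.152 ± √22.777) / 24.2 = (9.152 ± 4.773) / 24.2 → t = 0.1810 s or 0.5754 s.
The descending-branch root is 0.5754 s.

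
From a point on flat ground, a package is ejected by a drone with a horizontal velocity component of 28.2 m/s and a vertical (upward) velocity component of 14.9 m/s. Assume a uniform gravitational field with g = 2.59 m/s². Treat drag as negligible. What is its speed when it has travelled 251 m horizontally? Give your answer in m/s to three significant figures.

29.4 m/s

At x = 251 m, t = x/vₓ = 251/28.20 = 8.901 s.
Vertical velocity there: v_y = v_y0 − g t = 14.90 − 2.59 × 8.901 = −8.153 m/s.
Speed: √(vₓ² + v_y²) = √(28.20² + 8.153²) = 29.35 m/s.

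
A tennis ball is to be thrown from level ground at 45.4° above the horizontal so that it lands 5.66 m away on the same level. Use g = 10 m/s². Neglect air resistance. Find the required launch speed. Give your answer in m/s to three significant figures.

Level-ground range: R = v₀² sin(2θ)/g, so v₀ = √(gR / sin 2θ).
v₀ = √(10.0 × 5.66 / sin 90.80°) = √(56.60 / 0.9999) = √56.606 = 7.524 m/s.

7.52 m/s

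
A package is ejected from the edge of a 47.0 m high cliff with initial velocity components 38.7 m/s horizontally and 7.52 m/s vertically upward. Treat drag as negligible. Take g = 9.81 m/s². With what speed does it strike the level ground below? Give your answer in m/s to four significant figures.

49.76 m/s

With up positive and y = 0 at the ground: y(t) = 47.0 + (7.520) t − 4.905 t². Setting y = 0 and taking the positive root: t = [7.520 + √(7.520² + 2·9.81·47.0)] / 9.81 = (7.520 + 31.28) / 9.81 = 3.956 s.
Vertical velocity at impact: v_y = v_y0 − g t = 7.520 − 9.81 × 3.956 = −31.28 m/s.
Speed: |v| = √(vₓ² + v_y²) = √(38.70² + 31.28²) = 49.76 m/s.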